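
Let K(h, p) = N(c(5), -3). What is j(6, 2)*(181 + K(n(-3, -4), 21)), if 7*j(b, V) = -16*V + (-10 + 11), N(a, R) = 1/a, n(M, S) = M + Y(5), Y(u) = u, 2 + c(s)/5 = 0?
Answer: -56079/70 ≈ -801.13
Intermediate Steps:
c(s) = -10 (c(s) = -10 + 5*0 = -10 + 0 = -10)
n(M, S) = 5 + M (n(M, S) = M + 5 = 5 + M)
N(a, R) = 1/a
K(h, p) = -⅒ (K(h, p) = 1/(-10) = -⅒)
j(b, V) = ⅐ - 16*V/7 (j(b, V) = (-16*V + (-10 + 11))/7 = (-16*V + 1)/7 = (1 - 16*V)/7 = ⅐ - 16*V/7)
j(6, 2)*(181 + K(n(-3, -4), 21)) = (⅐ - 16/7*2)*(181 - ⅒) = (⅐ - 32/7)*(1809/10) = -31/7*1809/10 = -56079/70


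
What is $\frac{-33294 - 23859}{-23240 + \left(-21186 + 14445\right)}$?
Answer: $\frac{57153}{29981} \approx 1.9063$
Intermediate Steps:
$\frac{-33294 - 23859}{-23240 + \left(-21186 + 14445\right)} = - \frac{57153}{-23240 - 6741} = - \frac{57153}{-29981} = \left(-57153\right) \left(- \frac{1}{29981}\right) = \frac{57153}{29981}$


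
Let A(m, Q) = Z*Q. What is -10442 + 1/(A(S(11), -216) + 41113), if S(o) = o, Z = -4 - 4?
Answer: -447345721/42841 ≈ -10442.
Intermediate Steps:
Z = -8
A(m, Q) = -8*Q
-10442 + 1/(A(S(11), -216) + 41113) = -10442 + 1/(-8*(-216) + 41113) = -10442 + 1/(1728 + 41113) = -10442 + 1/42841 = -447345721/42841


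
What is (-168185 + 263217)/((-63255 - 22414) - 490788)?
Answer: -13576/82351 ≈ -0.16486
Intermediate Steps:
(-168185 + 263217)/((-63255 - 22414) - 490788) = 95032/(-85669 - 490788) = 95032/(-576457) = 95032*(-1/576457) = -13576/82351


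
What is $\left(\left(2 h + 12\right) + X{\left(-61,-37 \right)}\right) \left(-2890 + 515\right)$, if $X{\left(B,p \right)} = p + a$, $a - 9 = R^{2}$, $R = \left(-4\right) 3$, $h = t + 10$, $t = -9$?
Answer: $-308750$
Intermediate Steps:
$h = 1$ ($h = -9 + 10 = 1$)
$R = -12$
$a = 153$ ($a = 9 + \left(-12\right)^{2} = 9 + 144 = 153$)
$X{\left(B,p \right)} = 153 + p$ ($X{\left(B,p \right)} = p + 153 = 153 + p$)
$\left(\left(2 h + 12\right) + X{\left(-61,-37 \right)}\right) \left(-2890 + 515\right) = \left(\left(2 \cdot 1 + 12\right) + \left(153 - 37\right)\right) \left(-2890 + 515\right) = \left(\left(2 + 12\right) + 116\right) \left(-2375\right) = \left(14 + 116\right) \left(-2375\right) = 130 \left(-2375\right) = -308750$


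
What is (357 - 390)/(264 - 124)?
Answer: -33/140 ≈ -0.23571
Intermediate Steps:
(357 - 390)/(264 - 124) = -33/140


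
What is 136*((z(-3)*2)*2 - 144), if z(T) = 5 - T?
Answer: -15232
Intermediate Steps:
136*((z(-3)*2)*2 - 144) = 136*(((5 - 1*(-3))*2)*2 - 144) = 136*(((5 + 3)*2)*2 - 144) = 136*((8*2)*2 - 144) = 136*(16*2 - 144) = 136*(32 - 144) = 136*(-112) = -15232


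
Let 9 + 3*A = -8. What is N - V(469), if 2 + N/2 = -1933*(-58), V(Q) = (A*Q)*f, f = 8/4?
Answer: 688618/3 ≈ 2.2954e+5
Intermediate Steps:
A = -17/3 (A = -3 + (1/3)*(-8) = -3 - 8/3 = -17/3 ≈ -5.6667)
f = 2 (f = 8*(1/4) = 2)
V(Q) = -34*Q/3 (V(Q) = -17*Q/3*2 = -34*Q/3)
N = 224224 (N = -4 + 2*(-1933*(-58)) = -4 + 2*112114 = -4 + 224228 = 224224)
N - V(469) = 224224 - (-34)*469/3 = 224224 - 1*(-15946/3) = 224224 + 15946/3 = 688618/3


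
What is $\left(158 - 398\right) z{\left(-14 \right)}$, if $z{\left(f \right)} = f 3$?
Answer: $10080$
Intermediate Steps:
$z{\left(f \right)} = 3 f$
$\left(158 - 398\right) z{\left(-14 \right)} = \left(158 - 398\right) 3 \left(-14\right) = \left(-240\right) \left(-42\right) = 10080$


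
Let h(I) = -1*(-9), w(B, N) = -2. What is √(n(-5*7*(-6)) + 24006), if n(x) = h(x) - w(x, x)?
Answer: √24017 ≈ 154.97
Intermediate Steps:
h(I) = 9
n(x) = 11 (n(x) = 9 - 1*(-2) = 9 + 2 = 11)
√(n(-5*7*(-6)) + 24006) = √(11 + 24006) = √24017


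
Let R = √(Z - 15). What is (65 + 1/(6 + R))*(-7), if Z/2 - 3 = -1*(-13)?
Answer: -8687/19 + 7*√17/19 ≈ -455.69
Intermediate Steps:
Z = 32 (Z = 6 + 2*(-1*(-13)) = 6 + 2*13 = 6 + 26 = 32)
R = √17 (R = √(32 - 15) = √17 ≈ 4.1231)
(65 + 1/(6 + R))*(-7) = (65 + 1/(6 + √17))*(-7) = -455 - 7/(6 + √17)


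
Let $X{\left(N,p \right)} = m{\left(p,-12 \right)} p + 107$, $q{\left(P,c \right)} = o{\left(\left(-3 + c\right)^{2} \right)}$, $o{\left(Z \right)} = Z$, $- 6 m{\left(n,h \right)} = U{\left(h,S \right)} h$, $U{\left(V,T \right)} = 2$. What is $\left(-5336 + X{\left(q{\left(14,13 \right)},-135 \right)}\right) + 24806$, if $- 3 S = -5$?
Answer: $19037$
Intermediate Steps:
$S = \frac{5}{3}$ ($S = \left(- \frac{1}{3}\right) \left(-5\right) = \frac{5}{3} \approx 1.6667$)
$m{\left(n,h \right)} = - \frac{h}{3}$ ($m{\left(n,h \right)} = - \frac{2 h}{6} = - \frac{h}{3}$)
$q{\left(P,c \right)} = \left(-3 + c\right)^{2}$
$X{\left(N,p \right)} = 107 + 4 p$ ($X{\left(N,p \right)} = \left(- \frac{1}{3}\right) \left(-12\right) p + 107 = 4 p + 107 = 107 + 4 p$)
$\left(-5336 + X{\left(q{\left(14,13 \right)},-135 \right)}\right) + 24806 = \left(-5336 + \left(107 + 4 \left(-135\right)\right)\right) + 24806 = \left(-5336 + \left(107 - 540\right)\right) + 24806 = \left(-5336 - 433\right) + 24806 = -5769 + 24806 = 19037$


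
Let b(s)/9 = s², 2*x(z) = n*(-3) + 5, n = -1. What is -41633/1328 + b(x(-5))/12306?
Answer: -85357411/2723728 ≈ -31.338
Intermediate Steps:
x(z) = 4 (x(z) = (-1*(-3) + 5)/2 = (3 + 5)/2 = (½)*8 = 4)
b(s) = 9*s²
-41633/1328 + b(x(-5))/12306 = -41633/1328 + (9*4²)/12306 = -41633*1/1328 + (9*16)*(1/12306) = -41633/1328 + 144*(1/12306) = -41633/1328 + 24/2051 = -85357411/2723728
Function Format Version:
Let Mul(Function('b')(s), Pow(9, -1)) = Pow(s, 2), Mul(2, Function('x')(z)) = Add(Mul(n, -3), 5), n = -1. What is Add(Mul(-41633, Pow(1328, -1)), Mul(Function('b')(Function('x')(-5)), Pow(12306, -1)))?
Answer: Rational(-85357411, 2723728) ≈ -31.338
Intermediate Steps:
Function('x')(z) = 4 (Function('x')(z) = Mul(Rational(1, 2), Add(Mul(-1, -3), 5)) = Mul(Rational(1, 2), Add(3, 5)) = Mul(Rational(1, 2), 8) = 4)
Function('b')(s) = Mul(9, Pow(s, 2))
Add(Mul(-41633, Pow(1328, -1)), Mul(Function('b')(Function('x')(-5)), Pow(12306, -1))) = Add(Mul(-41633, Pow(1328, -1)), Mul(Mul(9, Pow(4, 2)), Pow(12306, -1))) = Add(Mul(-41633, Rational(1, 1328)), Mul(Mul(9, 16), Rational(1, 12306))) = Add(Rational(-41633, 1328), Mul(144, Rational(1, 12306))) = Add(Rational(-41633, 1328), Rational(24, 2051)) = Rational(-85357411, 2723728)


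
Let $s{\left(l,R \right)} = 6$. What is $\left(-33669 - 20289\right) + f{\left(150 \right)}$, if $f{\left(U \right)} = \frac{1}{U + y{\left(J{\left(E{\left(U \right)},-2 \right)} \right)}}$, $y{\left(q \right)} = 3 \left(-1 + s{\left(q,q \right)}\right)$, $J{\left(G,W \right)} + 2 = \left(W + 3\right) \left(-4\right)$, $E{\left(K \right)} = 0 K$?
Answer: $- \frac{8903069}{165} \approx -53958.0$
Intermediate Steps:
$E{\left(K \right)} = 0$
$J{\left(G,W \right)} = -14 - 4 W$ ($J{\left(G,W \right)} = -2 + \left(W + 3\right) \left(-4\right) = -2 + \left(3 + W\right) \left(-4\right) = -2 - \left(12 + 4 W\right) = -14 - 4 W$)
$y{\left(q \right)} = 15$ ($y{\left(q \right)} = 3 \left(-1 + 6\right) = 3 \cdot 5 = 15$)
$f{\left(U \right)} = \frac{1}{15 + U}$ ($f{\left(U \right)} = \frac{1}{U + 15} = \frac{1}{15 + U}$)
$\left(-33669 - 20289\right) + f{\left(150 \right)} = \left(-33669 - 20289\right) + \frac{1}{15 + 150} = -53958 + \frac{1}{165} = - \frac{8903069}{165}$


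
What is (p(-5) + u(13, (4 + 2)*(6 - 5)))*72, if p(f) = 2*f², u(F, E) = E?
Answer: 4032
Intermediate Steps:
(p(-5) + u(13, (4 + 2)*(6 - 5)))*72 = (2*(-5)² + (4 + 2)*(6 - 5))*72 = (2*25 + 6*1)*72 = (50 + 6)*72 = 56*72 = 4032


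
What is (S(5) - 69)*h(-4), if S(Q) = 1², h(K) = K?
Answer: 272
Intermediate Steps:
S(Q) = 1
(S(5) - 69)*h(-4) = (1 - 69)*(-4) = -68*(-4) = 272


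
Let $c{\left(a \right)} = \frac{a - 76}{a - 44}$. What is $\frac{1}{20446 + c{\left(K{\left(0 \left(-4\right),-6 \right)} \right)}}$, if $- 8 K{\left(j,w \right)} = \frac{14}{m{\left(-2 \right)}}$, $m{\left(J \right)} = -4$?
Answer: $\frac{697}{14252071} \approx 4.8905 \cdot 10^{-5}$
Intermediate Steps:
$K{\left(j,w \right)} = \frac{7}{16}$ ($K{\left(j,w \right)} = - \frac{14 \frac{1}{-4}}{8} = - \frac{14 \left(- \frac{1}{4}\right)}{8} = \left(- \frac{1}{8}\right) \left(- \frac{7}{2}\right) = \frac{7}{16}$)
$c{\left(a \right)} = \frac{-76 + a}{-44 + a}$
$\frac{1}{20446 + c{\left(K{\left(0 \left(-4\right),-6 \right)} \right)}} = \frac{1}{20446 + \frac{-76 + \frac{7}{16}}{-44 + \frac{7}{16}}} = \frac{1}{20446 + \frac{1}{- \frac{697}{16}} \left(- \frac{1209}{16}\right)} = \frac{1}{20446 - - \frac{1209}{697}} = \frac{1}{20446 + \frac{1209}{697}} = \frac{1}{\frac{14252071}{697}} = \frac{697}{14252071}$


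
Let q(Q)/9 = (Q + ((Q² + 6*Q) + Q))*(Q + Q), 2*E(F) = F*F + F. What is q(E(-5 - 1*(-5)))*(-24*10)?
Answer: 0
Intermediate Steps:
E(F) = F/2 + F²/2 (E(F) = (F*F + F)/2 = (F² + F)/2 = (F + F²)/2 = F/2 + F²/2)
q(Q) = 18*Q*(Q² + 8*Q) (q(Q) = 9*((Q + ((Q² + 6*Q) + Q))*(Q + Q)) = 9*((Q + (Q² + 7*Q))*(2*Q)) = 9*((Q² + 8*Q)*(2*Q)) = 9*(2*Q*(Q² + 8*Q)) = 18*Q*(Q² + 8*Q))
q(E(-5 - 1*(-5)))*(-24*10) = (18*((-5 - 1*(-5))*(1 + (-5 - 1*(-5)))/2)²*(8 + (-5 - 1*(-5))*(1 + (-5 - 1*(-5)))/2))*(-24*10) = (18*((-5 + 5)*(1 + (-5 + 5))/2)²*(8 + (-5 + 5)*(1 + (-5 + 5))/2))*(-240) = (18*((½)*0*(1 + 0))²*(8 + (½)*0*(1 + 0)))*(-240) = (18*((½)*0*1)²*(8 + (½)*0*1))*(-240) = (18*0²*(8 + 0))*(-240) = (18*0*8)*(-240) = 0*(-240) = 0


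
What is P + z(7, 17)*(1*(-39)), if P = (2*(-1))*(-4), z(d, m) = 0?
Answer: 8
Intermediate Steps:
P = 8 (P = -2*(-4) = 8)
P + z(7, 17)*(1*(-39)) = 8 + 0*(1*(-39)) = 8 + 0*(-39) = 8 + 0 = 8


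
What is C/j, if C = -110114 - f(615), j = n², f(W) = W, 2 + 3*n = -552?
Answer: -996561/306916 ≈ -3.2470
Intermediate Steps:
n = -554/3 (n = -⅔ + (⅓)*(-552) = -⅔ - 184 = -554/3 ≈ -184.67)
j = 306916/9 (j = (-554/3)² = 306916/9 ≈ 34102.)
C = -110729 (C = -110114 - 1*615 = -110114 - 615 = -110729)
C/j = -110729/306916/9 = -110729*9/306916 = -996561/306916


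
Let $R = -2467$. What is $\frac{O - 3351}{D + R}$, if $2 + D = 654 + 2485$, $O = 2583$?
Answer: $- \frac{384}{335} \approx -1.1463$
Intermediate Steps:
$D = 3137$ ($D = -2 + \left(654 + 2485\right) = -2 + 3139 = 3137$)
$\frac{O - 3351}{D + R} = \frac{2583 - 3351}{3137 - 2467} = - \frac{768}{670} = \left(-768\right) \frac{1}{670} = - \frac{384}{335}$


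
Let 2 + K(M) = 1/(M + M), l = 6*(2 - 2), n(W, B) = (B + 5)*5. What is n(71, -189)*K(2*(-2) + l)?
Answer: 1955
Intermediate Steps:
n(W, B) = 25 + 5*B (n(W, B) = (5 + B)*5 = 25 + 5*B)
l = 0 (l = 6*0 = 0)
K(M) = -2 + 1/(2*M) (K(M) = -2 + 1/(M + M) = -2 + 1/(2*M))
n(71, -189)*K(2*(-2) + l) = (25 + 5*(-189))*(-2 + 1/(2*(2*(-2) + 0))) = (25 - 945)*(-2 + 1/(2*(-4 + 0))) = -920*(-2 + (½)/(-4)) = -920*(-2 + (½)*(-¼)) = -920*(-2 - ⅛) = -920*(-17/8) = 1955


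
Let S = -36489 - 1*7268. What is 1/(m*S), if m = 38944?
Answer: -1/1704072608 ≈ -5.8683e-10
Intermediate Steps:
S = -43757 (S = -36489 - 7268 = -43757)
1/(m*S) = 1/(38944*(-43757)) = (1/38944)*(-1/43757) = -1/1704072608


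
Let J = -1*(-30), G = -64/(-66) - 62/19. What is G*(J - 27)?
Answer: -1438/209 ≈ -6.8804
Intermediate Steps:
G = -1438/627 (G = -64*(-1/66) - 62*1/19 = 32/33 - 62/19 = -1438/627 ≈ -2.2935)
J = 30
G*(J - 27) = -1438*(30 - 27)/627 = -1438/627*3 = -1438/209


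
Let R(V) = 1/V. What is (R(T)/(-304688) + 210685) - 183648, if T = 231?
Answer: 1902943224335/70382928 ≈ 27037.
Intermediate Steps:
(R(T)/(-304688) + 210685) - 183648 = (1/(231*(-304688)) + 210685) - 183648 = ((1/231)*(-1/304688) + 210685) - 183648 = (-1/70382928 + 210685) - 183648 = 14828627185679/70382928 - 183648 = 1902943224335/70382928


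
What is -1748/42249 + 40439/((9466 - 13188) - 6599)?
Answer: -1726548419/436051929 ≈ -3.9595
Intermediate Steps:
-1748/42249 + 40439/((9466 - 13188) - 6599) = -1748*1/42249 + 40439/(-3722 - 6599) = -1748/42249 + 40439/(-10321) = -1748/42249 + 40439*(-1/10321) = -1748/42249 - 40439/10321 = -1726548419/436051929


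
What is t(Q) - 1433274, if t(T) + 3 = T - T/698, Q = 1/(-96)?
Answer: -96041025913/67008 ≈ -1.4333e+6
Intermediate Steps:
Q = -1/96 ≈ -0.010417
t(T) = -3 + 697*T/698 (t(T) = -3 + (T - T/698) = -3 + 697*T/698)
t(Q) - 1433274 = (-3 + (697/698)*(-1/96)) - 1433274 = (-3 - 697/67008) - 1433274 = -201721/67008 - 1433274 = -96041025913/67008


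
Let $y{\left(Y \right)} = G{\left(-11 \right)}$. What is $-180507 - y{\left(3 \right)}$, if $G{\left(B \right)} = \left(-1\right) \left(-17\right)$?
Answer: $-180524$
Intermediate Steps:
$G{\left(B \right)} = 17$
$y{\left(Y \right)} = 17$
$-180507 - y{\left(3 \right)} = -180507 - 17 = -180524$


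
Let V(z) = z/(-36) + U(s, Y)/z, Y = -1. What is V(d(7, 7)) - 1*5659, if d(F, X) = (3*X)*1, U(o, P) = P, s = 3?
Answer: -475409/84 ≈ -5659.6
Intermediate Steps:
d(F, X) = 3*X
V(z) = -1/z - z/36 (V(z) = z/(-36) - 1/z = z*(-1/36) - 1/z = -z/36 - 1/z = -1/z - z/36)
V(d(7, 7)) - 1*5659 = (-1/(3*7) - 7/12) - 1*5659 = (-1/21 - 1/36*21) - 5659 = (-1*1/21 - 7/12) - 5659 = (-1/21 - 7/12) - 5659 = -53/84 - 5659 = -475409/84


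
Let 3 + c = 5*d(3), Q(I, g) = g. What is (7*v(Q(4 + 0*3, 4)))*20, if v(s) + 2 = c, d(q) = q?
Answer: 1400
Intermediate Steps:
c = 12 (c = -3 + 5*3 = -3 + 15 = 12)
v(s) = 10 (v(s) = -2 + 12 = 10)
(7*v(Q(4 + 0*3, 4)))*20 = (7*10)*20 = 70*20 = 1400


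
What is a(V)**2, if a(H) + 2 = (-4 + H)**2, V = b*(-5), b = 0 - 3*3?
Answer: 2819041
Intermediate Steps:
b = -9 (b = 0 - 9 = -9)
V = 45 (V = -9*(-5) = 45)
a(H) = -2 + (-4 + H)**2
a(V)**2 = (-2 + (-4 + 45)**2)**2 = (-2 + 41**2)**2 = (-2 + 1681)**2 = 1679**2 = 2819041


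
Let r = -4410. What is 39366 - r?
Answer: 43776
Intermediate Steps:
39366 - r = 39366 - 1*(-4410) = 39366 + 4410 = 43776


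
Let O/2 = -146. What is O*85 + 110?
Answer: -24710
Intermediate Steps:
O = -292 (O = 2*(-146) = -292)
O*85 + 110 = -292*85 + 110 = -24820 + 110 = -24710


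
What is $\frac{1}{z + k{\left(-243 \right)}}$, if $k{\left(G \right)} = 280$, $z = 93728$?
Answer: $\frac{1}{94008} \approx 1.0637 \cdot 10^{-5}$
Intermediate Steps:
$\frac{1}{z + k{\left(-243 \right)}} = \frac{1}{93728 + 280} = \frac{1}{94008}$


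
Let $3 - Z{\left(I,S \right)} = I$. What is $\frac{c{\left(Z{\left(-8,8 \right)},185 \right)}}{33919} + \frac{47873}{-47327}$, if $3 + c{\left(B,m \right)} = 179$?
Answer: $- \frac{230782105}{229326359} \approx -1.0063$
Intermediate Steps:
$Z{\left(I,S \right)} = 3 - I$
$c{\left(B,m \right)} = 176$ ($c{\left(B,m \right)} = -3 + 179 = 176$)
$\frac{c{\left(Z{\left(-8,8 \right)},185 \right)}}{33919} + \frac{47873}{-47327} = \frac{176}{33919} + \frac{47873}{-47327} = 176 \cdot \frac{1}{33919} + 47873 \left(- \frac{1}{47327}\right) = \frac{176}{33919} - \frac{6839}{6761} = - \frac{230782105}{229326359}$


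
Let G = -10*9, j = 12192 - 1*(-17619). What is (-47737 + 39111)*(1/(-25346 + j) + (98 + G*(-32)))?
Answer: -6036734034/235 ≈ -2.5688e+7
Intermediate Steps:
j = 29811 (j = 12192 + 17619 = 29811)
G = -90
(-47737 + 39111)*(1/(-25346 + j) + (98 + G*(-32))) = (-47737 + 39111)*(1/(-25346 + 29811) + (98 - 90*(-32))) = -8626*(1/4465 + (98 + 2880)) = -8626*(1/4465 + 2978) = -8626*13296771/4465 = -6036734034/235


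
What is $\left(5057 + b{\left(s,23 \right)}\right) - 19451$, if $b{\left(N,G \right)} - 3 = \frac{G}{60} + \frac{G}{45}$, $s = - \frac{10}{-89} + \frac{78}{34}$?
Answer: $- \frac{2590219}{180} \approx -14390.0$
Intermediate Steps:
$s = \frac{3641}{1513}$ ($s = \left(-10\right) \left(- \frac{1}{89}\right) + 78 \cdot \frac{1}{34} = \frac{10}{89} + \frac{39}{17} = \frac{3641}{1513} \approx 2.4065$)
$b{\left(N,G \right)} = 3 + \frac{7 G}{180}$ ($b{\left(N,G \right)} = 3 + \left(\frac{G}{60} + \frac{G}{45}\right) = 3 + \frac{7 G}{180}$)
$\left(5057 + b{\left(s,23 \right)}\right) - 19451 = \left(5057 + \left(3 + \frac{7}{180} \cdot 23\right)\right) - 19451 = \left(5057 + \left(3 + \frac{161}{180}\right)\right) - 19451 = \left(5057 + \frac{701}{180}\right) - 19451 = \frac{910961}{180} - 19451 = - \frac{2590219}{180}$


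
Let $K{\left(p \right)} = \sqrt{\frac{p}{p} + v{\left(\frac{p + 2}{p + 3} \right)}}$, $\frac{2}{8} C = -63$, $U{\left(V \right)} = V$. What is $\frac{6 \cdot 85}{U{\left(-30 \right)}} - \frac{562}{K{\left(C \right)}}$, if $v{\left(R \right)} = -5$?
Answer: $-17 + 281 i \approx -17.0 + 281.0 i$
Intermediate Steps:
$C = -252$ ($C = 4 \left(-63\right) = -252$)
$K{\left(p \right)} = 2 i$ ($K{\left(p \right)} = \sqrt{\frac{p}{p} - 5} = \sqrt{1 - 5} = \sqrt{-4} = 2 i$)
$\frac{6 \cdot 85}{U{\left(-30 \right)}} - \frac{562}{K{\left(C \right)}} = \frac{6 \cdot 85}{-30} - \frac{562}{2 i} = 510 \left(- \frac{1}{30}\right) - 562 \left(- \frac{i}{2}\right) = -17 + 281 i$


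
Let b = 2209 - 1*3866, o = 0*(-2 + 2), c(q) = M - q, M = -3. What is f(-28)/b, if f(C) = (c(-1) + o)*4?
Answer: 8/1657 ≈ 0.0048280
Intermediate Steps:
c(q) = -3 - q
o = 0 (o = 0*0 = 0)
b = -1657 (b = 2209 - 3866 = -1657)
f(C) = -8 (f(C) = ((-3 - 1*(-1)) + 0)*4 = ((-3 + 1) + 0)*4 = (-2 + 0)*4 = -2*4 = -8)
f(-28)/b = -8/(-1657) = -8*(-1/1657) = 8/1657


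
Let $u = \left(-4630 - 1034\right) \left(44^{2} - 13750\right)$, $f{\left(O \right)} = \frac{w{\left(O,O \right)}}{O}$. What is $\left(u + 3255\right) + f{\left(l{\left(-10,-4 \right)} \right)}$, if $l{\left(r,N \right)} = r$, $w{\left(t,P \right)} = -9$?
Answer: $\frac{669177519}{10} \approx 6.6918 \cdot 10^{7}$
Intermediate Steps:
$f{\left(O \right)} = - \frac{9}{O}$
$u = 66914496$ ($u = - 5664 \left(1936 - 13750\right) = \left(-5664\right) \left(-11814\right) = 66914496$)
$\left(u + 3255\right) + f{\left(l{\left(-10,-4 \right)} \right)} = \left(66914496 + 3255\right) - \frac{9}{-10} = 66917751 - - \frac{9}{10} = 66917751 + \frac{9}{10} = \frac{669177519}{10}$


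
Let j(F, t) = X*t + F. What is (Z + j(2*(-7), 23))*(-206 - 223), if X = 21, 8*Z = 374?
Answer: -885027/4 ≈ -2.2126e+5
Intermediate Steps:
Z = 187/4 (Z = (⅛)*374 = 187/4 ≈ 46.750)
j(F, t) = F + 21*t (j(F, t) = 21*t + F = F + 21*t)
(Z + j(2*(-7), 23))*(-206 - 223) = (187/4 + (2*(-7) + 21*23))*(-206 - 223) = (187/4 + (-14 + 483))*(-429) = (187/4 + 469)*(-429) = (2063/4)*(-429) = -885027/4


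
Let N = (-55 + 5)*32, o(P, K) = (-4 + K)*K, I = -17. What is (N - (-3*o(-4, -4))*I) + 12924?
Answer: 9692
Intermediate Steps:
o(P, K) = K*(-4 + K)
N = -1600 (N = -50*32 = -1600)
(N - (-3*o(-4, -4))*I) + 12924 = (-1600 - (-(-12)*(-4 - 4))*(-17)) + 12924 = (-1600 - (-(-12)*(-8))*(-17)) + 12924 = (-1600 - (-3*32)*(-17)) + 12924 = (-1600 - (-96)*(-17)) + 12924 = (-1600 - 1*1632) + 12924 = (-1600 - 1632) + 12924 = -3232 + 12924 = 9692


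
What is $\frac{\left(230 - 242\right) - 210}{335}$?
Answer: $- \frac{222}{335} \approx -0.66269$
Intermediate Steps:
$\frac{\left(230 - 242\right) - 210}{335} = \left(\left(230 - 242\right) - 210\right) \frac{1}{335} = \left(-12 - 210\right) \frac{1}{335} = \left(-222\right) \frac{1}{335} = - \frac{222}{335}$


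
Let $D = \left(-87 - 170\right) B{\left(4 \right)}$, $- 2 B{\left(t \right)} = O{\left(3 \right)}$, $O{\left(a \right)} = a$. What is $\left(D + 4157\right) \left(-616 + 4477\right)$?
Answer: $\frac{35077185}{2} \approx 1.7539 \cdot 10^{7}$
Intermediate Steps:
$B{\left(t \right)} = - \frac{3}{2}$ ($B{\left(t \right)} = \left(- \frac{1}{2}\right) 3 = - \frac{3}{2}$)
$D = \frac{771}{2}$ ($D = \left(-87 - 170\right) \left(- \frac{3}{2}\right) = \left(-257\right) \left(- \frac{3}{2}\right) = \frac{771}{2} \approx 385.5$)
$\left(D + 4157\right) \left(-616 + 4477\right) = \left(\frac{771}{2} + 4157\right) \left(-616 + 4477\right) = \frac{9085}{2} \cdot 3861 = \frac{35077185}{2}$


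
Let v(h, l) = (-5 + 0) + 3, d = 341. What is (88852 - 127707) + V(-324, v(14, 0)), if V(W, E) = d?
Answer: -38514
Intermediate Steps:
v(h, l) = -2 (v(h, l) = -5 + 3 = -2)
V(W, E) = 341
(88852 - 127707) + V(-324, v(14, 0)) = (88852 - 127707) + 341 = -38855 + 341 = -38514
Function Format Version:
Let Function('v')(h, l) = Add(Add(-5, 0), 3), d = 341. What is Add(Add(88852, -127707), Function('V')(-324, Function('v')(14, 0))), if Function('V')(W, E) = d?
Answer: -38514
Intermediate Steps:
Function('v')(h, l) = -2 (Function('v')(h, l) = Add(-5, 3) = -2)
Function('V')(W, E) = 341
Add(Add(88852, -127707), Function('V')(-324, Function('v')(14, 0))) = Add(Add(88852, -127707), 341) = Add(-38855, 341) = -38514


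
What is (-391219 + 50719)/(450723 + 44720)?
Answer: -340500/495443 ≈ -0.68726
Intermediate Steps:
(-391219 + 50719)/(450723 + 44720) = -340500/495443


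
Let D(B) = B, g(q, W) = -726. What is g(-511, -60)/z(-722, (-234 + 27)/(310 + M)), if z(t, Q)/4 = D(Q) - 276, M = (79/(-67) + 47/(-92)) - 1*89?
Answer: 54523689/83195600 ≈ 0.65537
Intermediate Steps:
M = -559013/6164 (M = (79*(-1/67) + 47*(-1/92)) - 89 = (-79/67 - 47/92) - 89 = -10417/6164 - 89 = -559013/6164 ≈ -90.690)
z(t, Q) = -1104 + 4*Q (z(t, Q) = 4*(Q - 276) = 4*(-276 + Q) = -1104 + 4*Q)
g(-511, -60)/z(-722, (-234 + 27)/(310 + M)) = -726/(-1104 + 4*((-234 + 27)/(310 - 559013/6164))) = -726/(-1104 + 4*(-207/1351827/6164)) = -726/(-1104 + 4*(-207*6164/1351827)) = -726/(-1104 + 4*(-141772/150203)) = -726/(-1104 - 567088/150203) = -726/(-166391200/150203) = -726*(-150203/166391200) = 54523689/83195600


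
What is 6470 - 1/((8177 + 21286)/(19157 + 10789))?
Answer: 394608/61 ≈ 6469.0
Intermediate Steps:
6470 - 1/((8177 + 21286)/(19157 + 10789)) = 6470 - 1/(29463/29946) = 6470 - 1/(29463*(1/29946)) = 6470 - 1/61/62 = 6470 - 1*62/61 = 6470 - 62/61 = 394608/61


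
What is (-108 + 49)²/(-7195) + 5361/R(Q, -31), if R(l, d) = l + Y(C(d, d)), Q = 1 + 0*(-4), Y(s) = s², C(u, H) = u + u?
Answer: 1007518/1106591 ≈ 0.91047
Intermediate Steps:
C(u, H) = 2*u
Q = 1 (Q = 1 + 0 = 1)
R(l, d) = l + 4*d² (R(l, d) = l + (2*d)² = l + 4*d²)
(-108 + 49)²/(-7195) + 5361/R(Q, -31) = (-108 + 49)²/(-7195) + 5361/(1 + 4*(-31)²) = (-59)²*(-1/7195) + 5361/(1 + 4*961) = 3481*(-1/7195) + 5361/(1 + 3844) = -3481/7195 + 5361/3845 = 1007518/1106591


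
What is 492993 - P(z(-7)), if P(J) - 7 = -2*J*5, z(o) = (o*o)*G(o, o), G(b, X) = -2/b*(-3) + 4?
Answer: 494526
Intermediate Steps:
G(b, X) = 4 + 6/b (G(b, X) = 6/b + 4 = 4 + 6/b)
z(o) = o**2*(4 + 6/o) (z(o) = (o*o)*(4 + 6/o) = o**2*(4 + 6/o))
P(J) = 7 - 10*J (P(J) = 7 - 2*J*5 = 7 - 10*J)
492993 - P(z(-7)) = 492993 - (7 - 20*(-7)*(3 + 2*(-7))) = 492993 - (7 - 20*(-7)*(3 - 14)) = 492993 - (7 - 20*(-7)*(-11)) = 492993 - (7 - 10*154) = 492993 - (7 - 1540) = 492993 - 1*(-1533) = 492993 + 1533 = 494526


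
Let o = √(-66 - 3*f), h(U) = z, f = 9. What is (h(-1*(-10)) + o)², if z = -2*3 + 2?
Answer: (4 - I*√93)² ≈ -77.0 - 77.149*I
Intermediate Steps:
z = -4 (z = -6 + 2 = -4)
h(U) = -4
o = I*√93 (o = √(-66 - 3*9) = √(-66 - 27) = √(-93) = I*√93 ≈ 9.6436*I)
(h(-1*(-10)) + o)² = (-4 + I*√93)²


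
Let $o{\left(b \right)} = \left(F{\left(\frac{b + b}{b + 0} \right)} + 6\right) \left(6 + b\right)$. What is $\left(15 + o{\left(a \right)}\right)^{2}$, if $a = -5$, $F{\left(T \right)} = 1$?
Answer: $484$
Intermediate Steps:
$o{\left(b \right)} = 42 + 7 b$ ($o{\left(b \right)} = \left(1 + 6\right) \left(6 + b\right) = 7 \left(6 + b\right) = 42 + 7 b$)
$\left(15 + o{\left(a \right)}\right)^{2} = \left(15 + \left(42 + 7 \left(-5\right)\right)\right)^{2} = \left(15 + \left(42 - 35\right)\right)^{2} = \left(15 + 7\right)^{2} = 22^{2} = 484$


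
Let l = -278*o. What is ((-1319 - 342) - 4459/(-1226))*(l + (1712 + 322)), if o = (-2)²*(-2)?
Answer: -4325972583/613 ≈ -7.0570e+6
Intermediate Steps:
o = -8 (o = 4*(-2) = -8)
l = 2224 (l = -278*(-8) = 2224)
((-1319 - 342) - 4459/(-1226))*(l + (1712 + 322)) = ((-1319 - 342) - 4459/(-1226))*(2224 + (1712 + 322)) = (-1661 - 4459*(-1/1226))*(2224 + 2034) = (-1661 + 4459/1226)*4258 = -2031927/1226*4258 = -4325972583/613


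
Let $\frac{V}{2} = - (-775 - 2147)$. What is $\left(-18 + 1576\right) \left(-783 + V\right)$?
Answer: $7885038$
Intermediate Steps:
$V = 5844$ ($V = 2 \left(- (-775 - 2147)\right) = 2 \left(\left(-1\right) \left(-2922\right)\right) = 2 \cdot 2922 = 5844$)
$\left(-18 + 1576\right) \left(-783 + V\right) = \left(-18 + 1576\right) \left(-783 + 5844\right) = 1558 \cdot 5061 = 7885038$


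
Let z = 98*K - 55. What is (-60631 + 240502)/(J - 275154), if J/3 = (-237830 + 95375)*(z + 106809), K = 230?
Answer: -59957/18418668488 ≈ -3.2552e-6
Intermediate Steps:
z = 22485 (z = 98*230 - 55 = 22540 - 55 = 22485)
J = -55255730310 (J = 3*((-237830 + 95375)*(22485 + 106809)) = 3*(-142455*129294) = 3*(-18418576770) = -55255730310)
(-60631 + 240502)/(J - 275154) = (-60631 + 240502)/(-55255730310 - 275154) = 179871/(-55256005464) = 179871*(-1/55256005464) = -59957/18418668488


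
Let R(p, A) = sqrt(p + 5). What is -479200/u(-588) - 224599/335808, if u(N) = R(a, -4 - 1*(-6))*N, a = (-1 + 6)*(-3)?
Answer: -224599/335808 - 11980*I*sqrt(10)/147 ≈ -0.66883 - 257.71*I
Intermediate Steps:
a = -15 (a = 5*(-3) = -15)
R(p, A) = sqrt(5 + p)
u(N) = I*N*sqrt(10) (u(N) = sqrt(5 - 15)*N = sqrt(-10)*N = (I*sqrt(10))*N = I*N*sqrt(10))
-479200/u(-588) - 224599/335808 = -479200*I*sqrt(10)/5880 - 224599/335808 = -479200*I*sqrt(10)/5880 - 224599*1/335808 = -11980*I*sqrt(10)/147 - 224599/335808 = -224599/335808 - 11980*I*sqrt(10)/147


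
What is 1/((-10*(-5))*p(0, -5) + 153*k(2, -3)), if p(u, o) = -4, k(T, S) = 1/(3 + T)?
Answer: -5/847 ≈ -0.0059032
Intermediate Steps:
1/((-10*(-5))*p(0, -5) + 153*k(2, -3)) = 1/(-10*(-5)*(-4) + 153/(3 + 2)) = 1/(50*(-4) + 153/5) = 1/(-200 + 153*(⅕)) = 1/(-200 + 153/5) = 1/(-847/5) = -5/847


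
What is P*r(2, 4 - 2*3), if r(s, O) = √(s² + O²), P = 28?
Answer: 56*√2 ≈ 79.196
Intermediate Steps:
r(s, O) = √(O² + s²)
P*r(2, 4 - 2*3) = 28*√((4 - 2*3)² + 2²) = 28*√((4 - 6)² + 4) = 28*√((-2)² + 4) = 28*√(4 + 4) = 28*√8 = 28*(2*√2) = 56*√2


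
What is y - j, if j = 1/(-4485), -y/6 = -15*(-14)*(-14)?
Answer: 79115401/4485 ≈ 17640.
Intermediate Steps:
y = 17640 (y = -6*(-15*(-14))*(-14) = -1260*(-14) = -6*(-2940) = 17640)
j = -1/4485 ≈ -0.00022297
y - j = 17640 - 1*(-1/4485) = 17640 + 1/4485 = 79115401/4485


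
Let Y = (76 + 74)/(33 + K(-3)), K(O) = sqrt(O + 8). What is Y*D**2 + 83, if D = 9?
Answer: 245461/542 - 6075*sqrt(5)/542 ≈ 427.82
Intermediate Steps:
K(O) = sqrt(8 + O)
Y = 150/(33 + sqrt(5)) (Y = (76 + 74)/(33 + sqrt(8 - 3)) = 150/(33 + sqrt(5)) ≈ 4.2570)
Y*D**2 + 83 = (2475/542 - 75*sqrt(5)/542)*9**2 + 83 = (2475/542 - 75*sqrt(5)/542)*81 + 83 = (200475/542 - 6075*sqrt(5)/542) + 83 = 245461/542 - 6075*sqrt(5)/542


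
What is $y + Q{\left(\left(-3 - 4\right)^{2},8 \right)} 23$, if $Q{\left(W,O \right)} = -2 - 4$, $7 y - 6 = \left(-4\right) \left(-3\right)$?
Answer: $- \frac{948}{7} \approx -135.43$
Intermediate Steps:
$y = \frac{18}{7}$ ($y = \frac{6}{7} + \frac{\left(-4\right) \left(-3\right)}{7} = \frac{6}{7} + \frac{1}{7} \cdot 12 = \frac{6}{7} + \frac{12}{7} = \frac{18}{7} \approx 2.5714$)
$Q{\left(W,O \right)} = -6$
$y + Q{\left(\left(-3 - 4\right)^{2},8 \right)} 23 = \frac{18}{7} - 138 = - \frac{948}{7}$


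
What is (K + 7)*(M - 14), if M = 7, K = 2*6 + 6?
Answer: -175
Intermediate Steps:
K = 18 (K = 12 + 6 = 18)
(K + 7)*(M - 14) = (18 + 7)*(7 - 14) = 25*(-7) = -175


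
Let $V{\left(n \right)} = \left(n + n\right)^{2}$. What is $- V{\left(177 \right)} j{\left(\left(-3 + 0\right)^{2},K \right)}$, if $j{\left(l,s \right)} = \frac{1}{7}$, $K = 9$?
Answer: $- \frac{125316}{7} \approx -17902.0$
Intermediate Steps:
$j{\left(l,s \right)} = \frac{1}{7}$
$V{\left(n \right)} = 4 n^{2}$ ($V{\left(n \right)} = \left(2 n\right)^{2} = 4 n^{2}$)
$- V{\left(177 \right)} j{\left(\left(-3 + 0\right)^{2},K \right)} = - \frac{4 \cdot 177^{2}}{7} = - \frac{4 \cdot 31329}{7} = - \frac{125316}{7}$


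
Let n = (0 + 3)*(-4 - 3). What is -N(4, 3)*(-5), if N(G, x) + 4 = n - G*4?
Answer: -205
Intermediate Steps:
n = -21 (n = 3*(-7) = -21)
N(G, x) = -25 - 4*G (N(G, x) = -4 + (-21 - G*4) = -4 + (-21 - 4*G) = -25 - 4*G)
-N(4, 3)*(-5) = -(-25 - 4*4)*(-5) = -(-25 - 16)*(-5) = -1*(-41)*(-5) = 41*(-5) = -205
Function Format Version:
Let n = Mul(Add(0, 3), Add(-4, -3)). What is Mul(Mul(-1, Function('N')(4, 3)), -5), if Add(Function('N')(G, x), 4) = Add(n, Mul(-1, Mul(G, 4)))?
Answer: -205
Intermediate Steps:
n = -21 (n = Mul(3, -7) = -21)
Function('N')(G, x) = Add(-25, Mul(-4, G)) (Function('N')(G, x) = Add(-4, Add(-21, Mul(-1, Mul(G, 4)))) = Add(-4, Add(-21, Mul(-1, Mul(4, G)))) = Add(-4, Add(-21, Mul(-4, G))) = Add(-25, Mul(-4, G)))
Mul(Mul(-1, Function('N')(4, 3)), -5) = Mul(Mul(-1, Add(-25, Mul(-4, 4))), -5) = Mul(Mul(-1, Add(-25, -16)), -5) = Mul(Mul(-1, -41), -5) = Mul(41, -5) = -205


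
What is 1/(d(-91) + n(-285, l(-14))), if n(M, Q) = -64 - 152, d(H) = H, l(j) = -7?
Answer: -1/307 ≈ -0.0032573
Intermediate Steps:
n(M, Q) = -216
1/(d(-91) + n(-285, l(-14))) = 1/(-91 - 216) = 1/(-307) = -1/307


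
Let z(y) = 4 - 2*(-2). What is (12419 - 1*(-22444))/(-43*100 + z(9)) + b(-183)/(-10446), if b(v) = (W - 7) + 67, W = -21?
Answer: -60724381/7472372 ≈ -8.1265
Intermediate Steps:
b(v) = 39 (b(v) = (-21 - 7) + 67 = -28 + 67 = 39)
z(y) = 8 (z(y) = 4 - 1*(-4) = 4 + 4 = 8)
(12419 - 1*(-22444))/(-43*100 + z(9)) + b(-183)/(-10446) = (12419 - 1*(-22444))/(-43*100 + 8) + 39/(-10446) = (12419 + 22444)/(-4300 + 8) + 39*(-1/10446) = 34863/(-4292) - 13/3482 = 34863*(-1/4292) - 13/3482 = -34863/4292 - 13/3482 = -60724381/7472372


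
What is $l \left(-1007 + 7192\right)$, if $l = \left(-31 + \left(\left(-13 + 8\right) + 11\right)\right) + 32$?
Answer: $43295$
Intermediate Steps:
$l = 7$ ($l = \left(-31 + \left(-5 + 11\right)\right) + 32 = \left(-31 + 6\right) + 32 = -25 + 32 = 7$)
$l \left(-1007 + 7192\right) = 7 \left(-1007 + 7192\right) = 7 \cdot 6185 = 43295$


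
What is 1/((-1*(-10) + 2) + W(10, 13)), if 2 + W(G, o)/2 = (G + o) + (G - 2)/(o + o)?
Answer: 13/710 ≈ 0.018310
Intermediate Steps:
W(G, o) = -4 + 2*G + 2*o + (-2 + G)/o (W(G, o) = -4 + 2*((G + o) + (G - 2)/(o + o)) = -4 + 2*((G + o) + (-2 + G)/((2*o))) = -4 + 2*((G + o) + (-2 + G)*(1/(2*o))) = -4 + 2*((G + o) + (-2 + G)/(2*o)) = -4 + 2*(G + o + (-2 + G)/(2*o)) = -4 + (2*G + 2*o + (-2 + G)/o) = -4 + 2*G + 2*o + (-2 + G)/o)
1/((-1*(-10) + 2) + W(10, 13)) = 1/((-1*(-10) + 2) + (-2 + 10 + 2*13*(-2 + 10 + 13))/13) = 1/((10 + 2) + (-2 + 10 + 2*13*21)/13) = 1/(12 + (-2 + 10 + 546)/13) = 1/(12 + (1/13)*554) = 1/(12 + 554/13) = 1/(710/13) = 13/710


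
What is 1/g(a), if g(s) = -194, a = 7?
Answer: -1/194 ≈ -0.0051546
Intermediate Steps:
1/g(a) = 1/(-194) = -1/194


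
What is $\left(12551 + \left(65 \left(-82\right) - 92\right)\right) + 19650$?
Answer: $26779$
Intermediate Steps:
$\left(12551 + \left(65 \left(-82\right) - 92\right)\right) + 19650 = \left(12551 - 5422\right) + 19650 = 7129 + 19650 = 26779$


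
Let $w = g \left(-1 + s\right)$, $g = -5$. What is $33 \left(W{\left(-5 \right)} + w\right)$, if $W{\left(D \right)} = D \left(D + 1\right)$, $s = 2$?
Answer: $495$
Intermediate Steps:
$W{\left(D \right)} = D \left(1 + D\right)$
$w = -5$ ($w = - 5 \left(-1 + 2\right) = \left(-5\right) 1 = -5$)
$33 \left(W{\left(-5 \right)} + w\right) = 33 \left(- 5 \left(1 - 5\right) - 5\right) = 33 \left(\left(-5\right) \left(-4\right) - 5\right) = 33 \left(20 - 5\right) = 33 \cdot 15 = 495$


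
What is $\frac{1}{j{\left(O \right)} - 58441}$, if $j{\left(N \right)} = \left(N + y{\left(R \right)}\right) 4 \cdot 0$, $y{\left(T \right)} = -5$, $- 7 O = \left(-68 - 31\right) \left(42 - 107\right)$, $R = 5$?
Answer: $- \frac{1}{58441} \approx -1.7111 \cdot 10^{-5}$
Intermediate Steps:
$O = - \frac{6435}{7}$ ($O = - \frac{\left(-68 - 31\right) \left(42 - 107\right)}{7} = - \frac{\left(-99\right) \left(-65\right)}{7} = \left(- \frac{1}{7}\right) 6435 = - \frac{6435}{7} \approx -919.29$)
$j{\left(N \right)} = 0$ ($j{\left(N \right)} = \left(N - 5\right) 4 \cdot 0 = \left(-5 + N\right) 0 = 0$)
$\frac{1}{j{\left(O \right)} - 58441} = \frac{1}{0 - 58441} = \frac{1}{-58441} = - \frac{1}{58441}$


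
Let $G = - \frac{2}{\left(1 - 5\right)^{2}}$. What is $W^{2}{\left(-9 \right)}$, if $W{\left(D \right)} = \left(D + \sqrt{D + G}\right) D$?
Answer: $\frac{46575}{8} - \frac{729 i \sqrt{146}}{2} \approx 5821.9 - 4404.3 i$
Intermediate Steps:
$G = - \frac{1}{8}$ ($G = - \frac{2}{\left(-4\right)^{2}} = - \frac{2}{16} = \left(-2\right) \frac{1}{16} = - \frac{1}{8} \approx -0.125$)
$W{\left(D \right)} = D \left(D + \sqrt{- \frac{1}{8} + D}\right)$ ($W{\left(D \right)} = \left(D + \sqrt{D - \frac{1}{8}}\right) D = \left(D + \sqrt{- \frac{1}{8} + D}\right) D = D \left(D + \sqrt{- \frac{1}{8} + D}\right)$)
$W^{2}{\left(-9 \right)} = \left(\frac{1}{4} \left(-9\right) \left(\sqrt{-2 + 16 \left(-9\right)} + 4 \left(-9\right)\right)\right)^{2} = \left(\frac{1}{4} \left(-9\right) \left(\sqrt{-2 - 144} - 36\right)\right)^{2} = \left(\frac{1}{4} \left(-9\right) \left(\sqrt{-146} - 36\right)\right)^{2} = \left(\frac{1}{4} \left(-9\right) \left(i \sqrt{146} - 36\right)\right)^{2} = \left(\frac{1}{4} \left(-9\right) \left(-36 + i \sqrt{146}\right)\right)^{2} = \left(81 - \frac{9 i \sqrt{146}}{4}\right)^{2}$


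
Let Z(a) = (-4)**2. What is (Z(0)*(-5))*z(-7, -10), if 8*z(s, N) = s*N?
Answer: -700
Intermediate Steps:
Z(a) = 16
z(s, N) = N*s/8 (z(s, N) = (s*N)/8 = (N*s)/8 = N*s/8)
(Z(0)*(-5))*z(-7, -10) = (16*(-5))*((1/8)*(-10)*(-7)) = -80*35/4 = -700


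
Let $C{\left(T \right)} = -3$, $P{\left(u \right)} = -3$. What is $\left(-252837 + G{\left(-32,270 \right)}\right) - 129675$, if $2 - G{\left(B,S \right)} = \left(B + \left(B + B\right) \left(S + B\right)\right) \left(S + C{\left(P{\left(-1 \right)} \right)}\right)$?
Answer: $3692978$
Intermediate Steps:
$G{\left(B,S \right)} = 2 - \left(-3 + S\right) \left(B + 2 B \left(B + S\right)\right)$ ($G{\left(B,S \right)} = 2 - \left(B + \left(B + B\right) \left(S + B\right)\right) \left(S - 3\right) = 2 - \left(B + 2 B \left(B + S\right)\right) \left(-3 + S\right) = 2 - \left(-3 + S\right) \left(B + 2 B \left(B + S\right)\right)$)
$\left(-252837 + G{\left(-32,270 \right)}\right) - 129675 = \left(-252837 + \left(2 + 3 \left(-32\right) + 6 \left(-32\right)^{2} - - 64 \cdot 270^{2} - 540 \left(-32\right)^{2} + 5 \left(-32\right) 270\right)\right) - 129675 = \left(-252837 - \left(37150 - 4665600 + 552960\right)\right) - 129675 = \left(-252837 + \left(2 - 96 + 6144 + 4665600 - 552960 - 43200\right)\right) - 129675 = \left(-252837 + 4075490\right) - 129675 = 3822653 - 129675 = 3692978$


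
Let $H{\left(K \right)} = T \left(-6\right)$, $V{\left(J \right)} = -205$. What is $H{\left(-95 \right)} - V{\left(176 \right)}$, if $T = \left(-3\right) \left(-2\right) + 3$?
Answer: $151$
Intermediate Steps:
$T = 9$ ($T = 6 + 3 = 9$)
$H{\left(K \right)} = -54$ ($H{\left(K \right)} = 9 \left(-6\right) = -54$)
$H{\left(-95 \right)} - V{\left(176 \right)} = -54 - -205 = -54 + 205 = 151$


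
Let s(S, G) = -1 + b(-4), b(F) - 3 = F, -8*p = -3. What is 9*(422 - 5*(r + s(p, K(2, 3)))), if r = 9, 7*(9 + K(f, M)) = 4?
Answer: 3483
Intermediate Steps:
p = 3/8 (p = -⅛*(-3) = 3/8 ≈ 0.37500)
K(f, M) = -59/7 (K(f, M) = -9 + (⅐)*4 = -9 + 4/7 = -59/7)
b(F) = 3 + F
s(S, G) = -2 (s(S, G) = -1 + (3 - 4) = -1 - 1 = -2)
9*(422 - 5*(r + s(p, K(2, 3)))) = 9*(422 - 5*(9 - 2)) = 9*(422 - 5*7) = 9*(422 - 35) = 9*387 = 3483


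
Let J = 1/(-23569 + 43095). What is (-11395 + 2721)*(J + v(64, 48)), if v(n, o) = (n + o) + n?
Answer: -14904434449/9763 ≈ -1.5266e+6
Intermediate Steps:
J = 1/19526 ≈ 5.1214e-5
v(n, o) = o + 2*n
(-11395 + 2721)*(J + v(64, 48)) = (-11395 + 2721)*(1/19526 + (48 + 2*64)) = -8674*(1/19526 + (48 + 128)) = -8674*(1/19526 + 176) = -8674*3436577/19526 = -14904434449/9763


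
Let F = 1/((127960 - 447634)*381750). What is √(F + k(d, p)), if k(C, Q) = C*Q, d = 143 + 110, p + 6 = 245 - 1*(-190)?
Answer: √1796007003965954841387445/4067851650 ≈ 329.45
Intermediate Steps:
p = 429 (p = -6 + (245 - 1*(-190)) = -6 + (245 + 190) = -6 + 435 = 429)
d = 253
F = -1/122035549500 (F = (1/381750)/(-319674) = -1/319674*1/381750 = -1/122035549500 ≈ -8.1943e-12)
√(F + k(d, p)) = √(-1/122035549500 + 253*429) = √(-1/122035549500 + 108537) = √(13245372436081499/122035549500) = √1796007003965954841387445/4067851650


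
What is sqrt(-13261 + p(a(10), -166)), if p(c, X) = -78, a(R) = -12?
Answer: I*sqrt(13339) ≈ 115.49*I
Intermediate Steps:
sqrt(-13261 + p(a(10), -166)) = sqrt(-13261 - 78) = sqrt(-13339) = I*sqrt(13339)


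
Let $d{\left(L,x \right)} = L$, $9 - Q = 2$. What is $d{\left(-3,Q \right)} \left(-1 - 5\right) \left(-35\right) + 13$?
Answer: $-617$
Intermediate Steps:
$Q = 7$ ($Q = 9 - 2 = 7$)
$d{\left(-3,Q \right)} \left(-1 - 5\right) \left(-35\right) + 13 = - 3 \left(-1 - 5\right) \left(-35\right) + 13 = \left(-3\right) \left(-6\right) \left(-35\right) + 13 = 18 \left(-35\right) + 13 = -630 + 13 = -617$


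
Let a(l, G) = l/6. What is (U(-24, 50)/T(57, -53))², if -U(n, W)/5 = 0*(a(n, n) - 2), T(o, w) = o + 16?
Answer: 0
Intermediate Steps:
a(l, G) = l/6 (a(l, G) = l*(⅙) = l/6)
T(o, w) = 16 + o
U(n, W) = 0 (U(n, W) = -0*(n/6 - 2) = -0*(-2 + n/6) = -5*0 = 0)
(U(-24, 50)/T(57, -53))² = (0/(16 + 57))² = (0/73)² = (0*(1/73))² = 0² = 0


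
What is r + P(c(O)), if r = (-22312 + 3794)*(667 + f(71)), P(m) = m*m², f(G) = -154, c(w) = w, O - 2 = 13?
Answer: -9496359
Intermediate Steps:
O = 15 (O = 2 + 13 = 15)
P(m) = m³
r = -9499734 (r = (-22312 + 3794)*(667 - 154) = -18518*513 = -9499734)
r + P(c(O)) = -9499734 + 15³ = -9499734 + 3375 = -9496359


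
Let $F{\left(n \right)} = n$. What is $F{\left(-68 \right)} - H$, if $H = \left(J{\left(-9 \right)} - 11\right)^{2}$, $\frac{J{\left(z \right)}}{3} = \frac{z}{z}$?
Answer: $-132$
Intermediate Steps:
$J{\left(z \right)} = 3$ ($J{\left(z \right)} = 3 \frac{z}{z} = 3 \cdot 1 = 3$)
$H = 64$ ($H = \left(3 - 11\right)^{2} = \left(-8\right)^{2} = 64$)
$F{\left(-68 \right)} - H = -68 - 64 = -132$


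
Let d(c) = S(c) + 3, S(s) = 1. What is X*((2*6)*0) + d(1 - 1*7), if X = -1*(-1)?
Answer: 4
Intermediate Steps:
X = 1
d(c) = 4 (d(c) = 1 + 3 = 4)
X*((2*6)*0) + d(1 - 1*7) = 1*((2*6)*0) + 4 = 1*(12*0) + 4 = 1*0 + 4 = 0 + 4 = 4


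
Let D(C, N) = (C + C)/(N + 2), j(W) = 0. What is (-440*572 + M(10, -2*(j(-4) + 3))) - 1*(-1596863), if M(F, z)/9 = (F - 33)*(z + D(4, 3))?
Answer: 6730469/5 ≈ 1.3461e+6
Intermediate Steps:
D(C, N) = 2*C/(2 + N) (D(C, N) = (2*C)/(2 + N) = 2*C/(2 + N))
M(F, z) = 9*(-33 + F)*(8/5 + z) (M(F, z) = 9*((F - 33)*(z + 2*4/(2 + 3))) = 9*((-33 + F)*(z + 2*4/5)) = 9*((-33 + F)*(z + 2*4*(⅕))) = 9*((-33 + F)*(z + 8/5)) = 9*((-33 + F)*(8/5 + z)) = 9*(-33 + F)*(8/5 + z))
(-440*572 + M(10, -2*(j(-4) + 3))) - 1*(-1596863) = (-440*572 + (-2376/5 - (-594)*(0 + 3) + (72/5)*10 + 9*10*(-2*(0 + 3)))) - 1*(-1596863) = (-251680 + (-2376/5 - (-594)*3 + 144 + 9*10*(-2*3))) + 1596863 = (-251680 + (-2376/5 - 297*(-6) + 144 + 9*10*(-6))) + 1596863 = (-251680 + (-2376/5 + 1782 + 144 - 540)) + 1596863 = (-251680 + 4554/5) + 1596863 = -1253846/5 + 1596863 = 6730469/5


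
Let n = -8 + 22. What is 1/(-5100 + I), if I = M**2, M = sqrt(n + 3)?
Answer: -1/5083 ≈ -0.00019673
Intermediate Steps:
n = 14
M = sqrt(17) (M = sqrt(14 + 3) = sqrt(17) ≈ 4.1231)
I = 17 (I = (sqrt(17))**2 = 17)
1/(-5100 + I) = 1/(-5100 + 17) = 1/(-5083) = -1/5083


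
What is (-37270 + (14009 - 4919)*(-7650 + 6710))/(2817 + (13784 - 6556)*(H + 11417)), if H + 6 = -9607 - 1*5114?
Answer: 8581870/23921863 ≈ 0.35875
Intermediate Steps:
H = -14727 (H = -6 + (-9607 - 1*5114) = -6 + (-9607 - 5114) = -6 - 14721 = -14727)
(-37270 + (14009 - 4919)*(-7650 + 6710))/(2817 + (13784 - 6556)*(H + 11417)) = (-37270 + (14009 - 4919)*(-7650 + 6710))/(2817 + (13784 - 6556)*(-14727 + 11417)) = (-37270 + 9090*(-940))/(2817 + 7228*(-3310)) = (-37270 - 8544600)/(2817 - 23924680) = -8581870/(-23921863) = -8581870*(-1/23921863) = 8581870/23921863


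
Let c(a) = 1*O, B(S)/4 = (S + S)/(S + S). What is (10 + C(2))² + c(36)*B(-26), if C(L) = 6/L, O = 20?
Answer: 249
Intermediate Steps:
B(S) = 4 (B(S) = 4*((S + S)/(S + S)) = 4*((2*S)/((2*S))) = 4*((2*S)*(1/(2*S))) = 4*1 = 4)
c(a) = 20 (c(a) = 1*20 = 20)
(10 + C(2))² + c(36)*B(-26) = (10 + 6/2)² + 20*4 = (10 + 6*(½))² + 80 = (10 + 3)² + 80 = 13² + 80 = 169 + 80 = 249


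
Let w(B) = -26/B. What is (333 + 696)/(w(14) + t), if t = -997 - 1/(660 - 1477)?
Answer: -5884851/5712457 ≈ -1.0302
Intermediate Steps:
t = -814548/817 (t = -997 - 1/(-817) = -997 - 1*(-1/817) = -997 + 1/817 = -814548/817 ≈ -997.00)
(333 + 696)/(w(14) + t) = (333 + 696)/(-26/14 - 814548/817) = 1029/(-26*1/14 - 814548/817) = 1029/(-13/7 - 814548/817) = 1029/(-5712457/5719) = 1029*(-5719/5712457) = -5884851/5712457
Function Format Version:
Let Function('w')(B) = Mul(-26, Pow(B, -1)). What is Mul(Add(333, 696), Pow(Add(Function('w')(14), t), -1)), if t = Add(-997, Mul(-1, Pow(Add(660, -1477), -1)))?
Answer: Rational(-5884851, 5712457) ≈ -1.0302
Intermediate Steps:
t = Rational(-814548, 817) (t = Add(-997, Mul(-1, Pow(-817, -1))) = Add(-997, Mul(-1, Rational(-1, 817))) = Add(-997, Rational(1, 817)) = Rational(-814548, 817) ≈ -997.00)
Mul(Add(333, 696), Pow(Add(Function('w')(14), t), -1)) = Mul(Add(333, 696), Pow(Add(Mul(-26, Pow(14, -1)), Rational(-814548, 817)), -1)) = Mul(1029, Pow(Add(Mul(-26, Rational(1, 14)), Rational(-814548, 817)), -1)) = Mul(1029, Pow(Add(Rational(-13, 7), Rational(-814548, 817)), -1)) = Mul(1029, Pow(Rational(-5712457, 5719), -1)) = Mul(1029, Rational(-5719, 5712457)) = Rational(-5884851, 5712457)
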